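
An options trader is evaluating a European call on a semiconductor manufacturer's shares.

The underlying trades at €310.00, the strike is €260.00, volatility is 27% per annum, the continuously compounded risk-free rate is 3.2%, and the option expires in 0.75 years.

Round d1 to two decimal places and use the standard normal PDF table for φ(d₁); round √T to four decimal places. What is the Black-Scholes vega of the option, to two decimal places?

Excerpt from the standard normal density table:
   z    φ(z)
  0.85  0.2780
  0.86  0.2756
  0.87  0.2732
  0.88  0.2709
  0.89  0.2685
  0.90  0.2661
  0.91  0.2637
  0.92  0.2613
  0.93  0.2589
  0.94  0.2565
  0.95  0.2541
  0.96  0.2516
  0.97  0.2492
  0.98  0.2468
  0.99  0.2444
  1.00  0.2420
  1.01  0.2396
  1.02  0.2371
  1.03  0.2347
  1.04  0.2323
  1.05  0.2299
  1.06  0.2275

σ√T = 0.27·√0.75 = 0.2338
d₁ = [ln(310/260) + (0.032 + ½·0.27²)·0.75] / (σ√T) = (0.1759 + 0.0513) / 0.2338 = 0.9718 ⇒ 0.97
√T = √0.75 = 0.8660
φ(d₁) = φ(0.97) = 0.2492
vega = S·φ(d₁)·√T = 310·0.2492·0.8660 = 66.9002

66.90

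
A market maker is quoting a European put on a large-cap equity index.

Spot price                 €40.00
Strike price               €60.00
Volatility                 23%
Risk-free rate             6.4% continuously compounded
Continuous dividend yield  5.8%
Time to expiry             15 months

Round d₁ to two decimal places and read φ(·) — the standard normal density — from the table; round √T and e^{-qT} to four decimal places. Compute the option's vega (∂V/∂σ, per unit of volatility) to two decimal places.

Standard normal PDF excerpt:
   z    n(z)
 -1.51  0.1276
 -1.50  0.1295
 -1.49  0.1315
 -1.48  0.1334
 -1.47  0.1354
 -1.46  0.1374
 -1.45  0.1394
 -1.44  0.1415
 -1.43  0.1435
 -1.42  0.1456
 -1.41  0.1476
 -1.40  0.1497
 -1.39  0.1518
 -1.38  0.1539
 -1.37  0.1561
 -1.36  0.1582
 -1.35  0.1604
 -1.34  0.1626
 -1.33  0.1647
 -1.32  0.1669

6.06

σ√T = 0.23 × 1.1180 = 0.2571
d₁ = [ln(40/60) + (0.064 − 0.058 + ½·0.23²)·1.25] / (σ√T) = (-0.4055 + 0.0406) / 0.2571 = -1.4190 which rounds to -1.42
√T = √1.25 = 1.1180
φ(d₁) = φ(-1.42) = 0.1456
exp(−qT) = exp(−0.058·1.25) = 0.9301
vega = S·exp(−qT)·φ(d₁)·√T = 40·0.9301·0.1456·1.1180 = 6.0561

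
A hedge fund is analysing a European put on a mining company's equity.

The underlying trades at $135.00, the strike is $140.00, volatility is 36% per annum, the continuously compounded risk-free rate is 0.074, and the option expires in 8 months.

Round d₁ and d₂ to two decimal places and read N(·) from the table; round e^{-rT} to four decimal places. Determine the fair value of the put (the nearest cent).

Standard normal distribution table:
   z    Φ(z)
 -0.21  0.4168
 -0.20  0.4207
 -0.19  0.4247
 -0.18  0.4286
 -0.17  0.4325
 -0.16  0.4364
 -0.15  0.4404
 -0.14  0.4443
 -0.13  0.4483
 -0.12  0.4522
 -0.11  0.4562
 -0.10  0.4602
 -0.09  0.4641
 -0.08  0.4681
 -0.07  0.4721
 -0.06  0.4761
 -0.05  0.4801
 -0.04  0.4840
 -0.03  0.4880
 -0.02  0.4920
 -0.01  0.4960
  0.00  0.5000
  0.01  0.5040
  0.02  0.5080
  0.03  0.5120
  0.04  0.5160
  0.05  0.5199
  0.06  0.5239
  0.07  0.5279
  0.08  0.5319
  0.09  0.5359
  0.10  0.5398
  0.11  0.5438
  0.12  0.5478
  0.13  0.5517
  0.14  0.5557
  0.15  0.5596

σ√T = 0.36·√0.6667 = 0.2939
ln(S/K) + (r + σ²/2)T = ln(135/140) + (0.074 + 0.36²/2)·0.6667 = -0.0364 + 0.0925 = 0.0562
d₁ = 0.0562 / 0.2939 = 0.1911 → 0.19
d₂ = d₁ − σ√T = 0.1911 − 0.2939 = -0.1029 → -0.10
e^(−rT) = e^(−0.074·0.6667) = 0.9519
N(−d₂) = N(0.10) = 0.5398;  N(−d₁) = N(-0.19) = 0.4247
P = 140·0.9519·0.5398 − 135·0.4247 = 71.9370 − 57.3345 = 14.6025

$14.60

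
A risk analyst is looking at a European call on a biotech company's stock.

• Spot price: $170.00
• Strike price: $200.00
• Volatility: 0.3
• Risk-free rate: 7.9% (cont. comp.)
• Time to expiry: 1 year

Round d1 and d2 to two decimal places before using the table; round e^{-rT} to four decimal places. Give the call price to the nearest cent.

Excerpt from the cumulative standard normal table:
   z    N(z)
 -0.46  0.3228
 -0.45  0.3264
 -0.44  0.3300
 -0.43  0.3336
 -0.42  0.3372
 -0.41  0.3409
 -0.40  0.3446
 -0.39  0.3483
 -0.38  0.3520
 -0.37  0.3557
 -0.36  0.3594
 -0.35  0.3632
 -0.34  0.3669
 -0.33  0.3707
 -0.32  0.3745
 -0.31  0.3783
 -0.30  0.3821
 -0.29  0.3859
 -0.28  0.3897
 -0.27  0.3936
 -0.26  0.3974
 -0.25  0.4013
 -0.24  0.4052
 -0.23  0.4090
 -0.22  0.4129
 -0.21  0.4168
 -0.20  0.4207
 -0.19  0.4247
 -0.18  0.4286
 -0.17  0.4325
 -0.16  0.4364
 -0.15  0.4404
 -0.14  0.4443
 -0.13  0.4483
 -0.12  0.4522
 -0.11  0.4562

σ√T = 0.3·√1 = 0.3000
d₁ = [ln(170/200) + (0.079 + ½·0.3²)·1] / (σ√T) = (-0.1625 + 0.1240) / 0.3000 = -0.1284 ≈ -0.13
d₂ = -0.1284 − 0.3000 = -0.4284 ≈ -0.43
e^(−rT) = e^(−0.079·1) = 0.9240
C = 170·N(-0.13) − 200·0.9240·N(-0.43) = 170·0.4483 − 200·0.9240·0.3336 = 76.2110 − 61.6493 = 14.5617

$14.56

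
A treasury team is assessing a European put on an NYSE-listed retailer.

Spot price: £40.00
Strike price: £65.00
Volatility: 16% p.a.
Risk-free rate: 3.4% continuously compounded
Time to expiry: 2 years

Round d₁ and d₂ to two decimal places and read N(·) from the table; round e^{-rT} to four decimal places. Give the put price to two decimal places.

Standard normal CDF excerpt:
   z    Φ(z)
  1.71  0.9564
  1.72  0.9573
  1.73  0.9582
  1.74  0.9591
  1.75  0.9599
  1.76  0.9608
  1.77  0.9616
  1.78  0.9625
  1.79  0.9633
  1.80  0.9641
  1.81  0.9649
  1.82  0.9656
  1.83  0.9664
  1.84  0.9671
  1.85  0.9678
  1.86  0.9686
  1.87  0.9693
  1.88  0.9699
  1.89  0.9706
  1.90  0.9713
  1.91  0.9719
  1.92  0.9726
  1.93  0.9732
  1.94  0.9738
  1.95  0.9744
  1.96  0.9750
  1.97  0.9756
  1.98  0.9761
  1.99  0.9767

σ√T = 0.16·√2 = 0.2263
ln(S/K) + (r + σ²/2)T = ln(40/65) + (0.034 + 0.16²/2)·2 = -0.4855 + 0.0936 = -0.3919
d₁ = -0.3919 / 0.2263 = -1.7320 which rounds to -1.73
d₂ = d₁ − σ√T = -1.7320 − 0.2263 = -1.9583 which rounds to -1.96
e^(−rT) = e^(−0.034·2) = 0.9343
N(−d₂) = N(1.96) = 0.9750;  N(−d₁) = N(1.73) = 0.9582
P = 65·0.9343·0.9750 − 40·0.9582 = 59.2113 − 38.3280 = 20.8833

£20.88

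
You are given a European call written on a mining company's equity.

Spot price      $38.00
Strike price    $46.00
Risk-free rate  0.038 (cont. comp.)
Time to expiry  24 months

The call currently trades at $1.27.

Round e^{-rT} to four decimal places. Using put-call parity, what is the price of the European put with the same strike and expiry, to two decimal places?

$5.90

exp(−rT) = exp(−0.038·2) = 0.9268
Put-call parity: C − P = S − K·e^(−rT) = 38 − 46·0.9268 = 38 − 42.6328 = -4.6328
P = C − (C − P) = 1.27 − (-4.6328) = 5.9028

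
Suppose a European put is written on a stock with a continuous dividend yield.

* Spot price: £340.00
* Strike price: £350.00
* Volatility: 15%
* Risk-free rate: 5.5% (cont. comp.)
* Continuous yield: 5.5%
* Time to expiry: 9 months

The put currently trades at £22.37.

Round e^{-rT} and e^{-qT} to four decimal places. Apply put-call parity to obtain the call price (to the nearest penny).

£12.77

e^(−qT) = e^(−0.055·0.75) = 0.9596;  e^(−rT) = e^(−0.055·0.75) = 0.9596
Put-call parity: C − P = S·e^(−qT) − K·e^(−rT) = 340·0.9596 − 350·0.9596 = 326.2640 − 335.8600 = -9.5960
C = P + (C − P) = 22.37 + (-9.5960) = 12.7740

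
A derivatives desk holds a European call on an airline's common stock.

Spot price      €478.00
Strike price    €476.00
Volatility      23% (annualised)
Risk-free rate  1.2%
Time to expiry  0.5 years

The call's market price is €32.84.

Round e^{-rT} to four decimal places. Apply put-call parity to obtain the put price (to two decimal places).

€27.98

e^(−rT) = e^(−0.012·0.5) = 0.9940
Put-call parity: C − P = S − K·e^(−rT) = 478 − 476·0.9940 = 478 − 473.1440 = 4.8560
P = C − (C − P) = 32.84 − (4.8560) = 27.9840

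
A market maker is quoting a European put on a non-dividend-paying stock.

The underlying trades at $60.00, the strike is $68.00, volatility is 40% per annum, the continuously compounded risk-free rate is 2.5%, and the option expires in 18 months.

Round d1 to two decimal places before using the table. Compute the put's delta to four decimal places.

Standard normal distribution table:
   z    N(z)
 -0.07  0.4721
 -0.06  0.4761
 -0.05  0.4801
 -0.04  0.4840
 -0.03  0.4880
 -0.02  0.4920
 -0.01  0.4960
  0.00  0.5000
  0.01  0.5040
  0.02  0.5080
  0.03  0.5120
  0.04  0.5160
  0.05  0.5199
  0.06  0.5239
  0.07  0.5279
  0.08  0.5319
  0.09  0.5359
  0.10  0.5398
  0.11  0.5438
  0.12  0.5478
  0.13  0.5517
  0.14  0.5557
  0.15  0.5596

T = 1.5;  σ√T = 0.4899
d₁ = [ln(60/68) + (0.025 + 0.4²/2)·1.5] / 0.4899 = [-0.1252 + 0.1575] / 0.4899 = 0.0660 → 0.07
N(d₁) = N(0.07) = 0.5279
Δ_put = N(d₁) − 1 = 0.5279 − 1 = -0.4721

-0.4721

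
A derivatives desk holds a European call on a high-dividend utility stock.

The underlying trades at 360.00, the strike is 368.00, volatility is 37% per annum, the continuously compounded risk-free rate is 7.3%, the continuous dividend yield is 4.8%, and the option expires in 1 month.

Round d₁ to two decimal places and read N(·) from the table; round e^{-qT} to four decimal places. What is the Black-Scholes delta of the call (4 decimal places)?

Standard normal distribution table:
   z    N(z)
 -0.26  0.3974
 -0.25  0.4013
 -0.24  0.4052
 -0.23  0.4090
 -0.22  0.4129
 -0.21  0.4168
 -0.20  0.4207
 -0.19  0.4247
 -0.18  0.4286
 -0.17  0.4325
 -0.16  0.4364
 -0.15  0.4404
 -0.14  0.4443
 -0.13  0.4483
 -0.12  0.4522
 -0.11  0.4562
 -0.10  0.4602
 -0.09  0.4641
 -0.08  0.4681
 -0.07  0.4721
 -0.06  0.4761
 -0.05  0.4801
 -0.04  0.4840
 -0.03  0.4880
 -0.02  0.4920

0.4465

σ√T = 0.37·√0.08333 = 0.1068
d₁ = [ln(360/368) + (0.073 − 0.048 + 0.37²/2)·0.08333] / 0.1068 = [-0.0220 + 0.0078] / 0.1068 = -0.1329 ≈ -0.13
N(d₁) = N(-0.13) = 0.4483
Δ_call = exp(−qT)·N(d₁) = 0.9960·0.4483 = 0.4465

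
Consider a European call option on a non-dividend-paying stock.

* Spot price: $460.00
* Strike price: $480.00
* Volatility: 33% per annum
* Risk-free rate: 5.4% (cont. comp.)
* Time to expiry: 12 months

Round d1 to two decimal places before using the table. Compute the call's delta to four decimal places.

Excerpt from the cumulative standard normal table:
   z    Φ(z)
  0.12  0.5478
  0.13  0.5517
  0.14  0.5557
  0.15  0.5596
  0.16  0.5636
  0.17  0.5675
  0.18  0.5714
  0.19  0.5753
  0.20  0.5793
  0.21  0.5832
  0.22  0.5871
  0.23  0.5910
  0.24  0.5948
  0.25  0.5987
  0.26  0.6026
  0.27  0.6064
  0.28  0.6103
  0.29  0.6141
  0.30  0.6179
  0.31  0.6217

σ√T = 0.33·√1 = 0.3300
ln(S/K) + (r + σ²/2)T = ln(460/480) + (0.054 + 0.33²/2)·1 = -0.0426 + 0.1085 = 0.0659
d₁ = 0.0659 / 0.3300 = 0.1997 → 0.20
N(d₁) = N(0.20) = 0.5793
Δ_call = N(d₁) = 0.5793

0.5793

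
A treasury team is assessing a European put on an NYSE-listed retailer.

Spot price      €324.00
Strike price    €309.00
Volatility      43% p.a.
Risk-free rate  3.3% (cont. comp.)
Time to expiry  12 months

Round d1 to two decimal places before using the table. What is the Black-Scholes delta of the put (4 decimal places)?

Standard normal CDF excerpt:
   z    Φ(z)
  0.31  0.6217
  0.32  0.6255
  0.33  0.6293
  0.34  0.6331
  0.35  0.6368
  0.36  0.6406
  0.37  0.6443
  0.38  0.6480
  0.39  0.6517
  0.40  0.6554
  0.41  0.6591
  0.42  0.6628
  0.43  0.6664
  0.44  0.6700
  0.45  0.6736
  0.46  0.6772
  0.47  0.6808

-0.3446

σ√T = 0.43·√1 = 0.4300
ln(S/K) + (r + σ²/2)T = ln(324/309) + (0.033 + 0.43²/2)·1 = 0.0474 + 0.1255 = 0.1729
d₁ = 0.1729 / 0.4300 = 0.4020 ≈ 0.40
N(d₁) = N(0.40) = 0.6554
Δ_put = N(d₁) − 1 = 0.6554 − 1 = -0.3446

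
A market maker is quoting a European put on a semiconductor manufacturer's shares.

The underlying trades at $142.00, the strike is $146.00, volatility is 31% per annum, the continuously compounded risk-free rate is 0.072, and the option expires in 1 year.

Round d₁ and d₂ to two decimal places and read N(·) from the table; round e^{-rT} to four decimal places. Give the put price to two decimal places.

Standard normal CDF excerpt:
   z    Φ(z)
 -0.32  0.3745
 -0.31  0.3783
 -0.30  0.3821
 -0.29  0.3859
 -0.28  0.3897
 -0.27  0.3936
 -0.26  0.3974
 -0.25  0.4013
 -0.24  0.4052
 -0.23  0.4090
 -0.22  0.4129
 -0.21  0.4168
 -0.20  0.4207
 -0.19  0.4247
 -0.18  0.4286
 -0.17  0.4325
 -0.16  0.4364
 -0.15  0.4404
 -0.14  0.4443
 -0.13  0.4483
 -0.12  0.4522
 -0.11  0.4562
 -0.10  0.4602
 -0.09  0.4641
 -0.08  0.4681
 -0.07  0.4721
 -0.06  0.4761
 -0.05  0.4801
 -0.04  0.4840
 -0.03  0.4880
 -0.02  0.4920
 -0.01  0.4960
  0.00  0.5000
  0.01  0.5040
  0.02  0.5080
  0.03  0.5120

$14.21

σ√T = 0.31·√1 = 0.3100
d₁ = [ln(142/146) + (0.072 + 0.31²/2)·1] / 0.3100 = [-0.0278 + 0.1200] / 0.3100 = 0.2976 ⇒ 0.30
d₂ = d₁ − σ√T = 0.2976 − 0.3100 = -0.0124 ⇒ -0.01
e^(−rT) = e^(−0.072·1) = 0.9305
P = 146·0.9305·N(0.01) − 142·N(-0.30) = 146·0.9305·0.5040 − 142·0.3821 = 68.4699 − 54.2582 = 14.2117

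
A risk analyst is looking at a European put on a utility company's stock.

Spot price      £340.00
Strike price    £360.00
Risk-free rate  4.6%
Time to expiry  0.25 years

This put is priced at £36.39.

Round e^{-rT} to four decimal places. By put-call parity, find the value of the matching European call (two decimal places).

£20.49

exp(−rT) = exp(−0.046·0.25) = 0.9886
Put-call parity: C − P = S − K·e^(−rT) = 340 − 360·0.9886 = 340 − 355.8960 = -15.8960
C = P + (C − P) = 36.39 + (-15.8960) = 20.4940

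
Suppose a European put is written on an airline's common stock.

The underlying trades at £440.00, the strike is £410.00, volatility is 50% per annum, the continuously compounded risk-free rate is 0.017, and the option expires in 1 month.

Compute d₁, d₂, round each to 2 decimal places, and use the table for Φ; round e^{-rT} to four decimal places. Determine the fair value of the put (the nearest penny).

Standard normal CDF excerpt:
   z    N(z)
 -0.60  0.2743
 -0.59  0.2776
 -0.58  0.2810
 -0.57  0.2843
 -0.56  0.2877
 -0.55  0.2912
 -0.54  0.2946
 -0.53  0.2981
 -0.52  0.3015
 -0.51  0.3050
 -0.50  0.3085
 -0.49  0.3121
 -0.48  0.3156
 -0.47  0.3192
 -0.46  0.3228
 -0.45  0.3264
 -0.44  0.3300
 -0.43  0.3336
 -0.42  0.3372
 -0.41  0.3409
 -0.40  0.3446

σ√T = 0.5 × 0.2887 = 0.1443
ln(S/K) + (r + σ²/2)T = ln(440/410) + (0.017 + 0.5²/2)·0.08333 = 0.0706 + 0.0118 = 0.0825
d₁ = 0.0825 / 0.1443 = 0.5712 ≈ 0.57
d₂ = d₁ − σ√T = 0.5712 − 0.1443 = 0.4269 ≈ 0.43
e^(−rT) = e^(−0.017·0.08333) = 0.9986
N(−d₂) = N(-0.43) = 0.3336;  N(−d₁) = N(-0.57) = 0.2843
P = 410·0.9986·0.3336 − 440·0.2843 = 136.5845 − 125.0920 = 11.4925

£11.49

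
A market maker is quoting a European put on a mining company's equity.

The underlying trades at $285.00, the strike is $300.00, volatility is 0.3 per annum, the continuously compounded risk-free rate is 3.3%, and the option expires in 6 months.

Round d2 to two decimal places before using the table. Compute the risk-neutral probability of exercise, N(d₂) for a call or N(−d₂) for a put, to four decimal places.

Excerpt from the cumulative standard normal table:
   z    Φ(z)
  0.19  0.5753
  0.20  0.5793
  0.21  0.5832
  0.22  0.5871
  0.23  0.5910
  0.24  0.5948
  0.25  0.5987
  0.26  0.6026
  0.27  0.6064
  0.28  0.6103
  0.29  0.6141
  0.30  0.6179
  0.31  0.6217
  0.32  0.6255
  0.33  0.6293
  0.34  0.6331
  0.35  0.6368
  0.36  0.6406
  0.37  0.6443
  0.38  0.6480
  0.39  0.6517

0.6064

σ√T = 0.3 × 0.7071 = 0.2121
d₁ = [ln(285/300) + (0.033 + 0.3²/2)·0.5] / 0.2121 = [-0.0513 + 0.0390] / 0.2121 = -0.0580 ⇒ -0.06
d₂ = d₁ − σ√T = -0.0580 − 0.2121 = -0.2701 ⇒ -0.27
Pr(exercise) under Q = N(−d₂) = N(0.27) = 0.6064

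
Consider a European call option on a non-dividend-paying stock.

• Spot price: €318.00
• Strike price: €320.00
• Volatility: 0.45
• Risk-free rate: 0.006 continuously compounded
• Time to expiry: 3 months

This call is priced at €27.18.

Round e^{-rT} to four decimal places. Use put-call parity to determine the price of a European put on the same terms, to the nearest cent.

€28.70

exp(−rT) = exp(−0.006·0.25) = 0.9985
Put-call parity: C − P = S − K·e^(−rT) = 318 − 320·0.9985 = 318 − 319.5200 = -1.5200
P = C − (C − P) = 27.18 − (-1.5200) = 28.7000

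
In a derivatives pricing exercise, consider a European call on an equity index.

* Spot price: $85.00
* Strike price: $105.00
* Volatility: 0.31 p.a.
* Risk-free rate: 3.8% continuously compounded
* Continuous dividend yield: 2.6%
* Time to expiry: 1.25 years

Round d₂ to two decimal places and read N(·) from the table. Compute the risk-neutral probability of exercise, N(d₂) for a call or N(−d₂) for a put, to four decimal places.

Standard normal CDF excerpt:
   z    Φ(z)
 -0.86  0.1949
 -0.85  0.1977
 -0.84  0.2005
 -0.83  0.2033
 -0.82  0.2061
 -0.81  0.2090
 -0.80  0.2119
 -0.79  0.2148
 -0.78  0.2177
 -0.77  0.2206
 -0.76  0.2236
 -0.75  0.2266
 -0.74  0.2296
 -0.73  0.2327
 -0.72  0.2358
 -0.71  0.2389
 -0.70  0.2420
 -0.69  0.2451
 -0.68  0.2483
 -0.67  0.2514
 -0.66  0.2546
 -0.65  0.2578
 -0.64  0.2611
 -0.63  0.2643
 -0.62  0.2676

0.2296

σ√T = 0.31·√1.25 = 0.3466
ln(S/K) + (r − q + σ²/2)T = ln(85/105) + (0.038 − 0.026 + 0.31²/2)·1.25 = -0.2113 + 0.0751 = -0.1362
d₁ = -0.1362 / 0.3466 = -0.3931 → -0.39
d₂ = d₁ − σ√T = -0.3931 − 0.3466 = -0.7397 → -0.74
Pr(exercise) under Q = N(d₂) = 0.2296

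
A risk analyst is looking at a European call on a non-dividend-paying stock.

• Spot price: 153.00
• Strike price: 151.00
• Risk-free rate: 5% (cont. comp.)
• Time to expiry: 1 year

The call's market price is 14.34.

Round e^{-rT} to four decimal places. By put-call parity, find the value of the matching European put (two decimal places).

e^(−rT) = e^(−0.05·1) = 0.9512
Put-call parity: C − P = S − K·e^(−rT) = 153 − 151·0.9512 = 153 − 143.6312 = 9.3688
P = C − (C − P) = 14.34 − (9.3688) = 4.9712

4.97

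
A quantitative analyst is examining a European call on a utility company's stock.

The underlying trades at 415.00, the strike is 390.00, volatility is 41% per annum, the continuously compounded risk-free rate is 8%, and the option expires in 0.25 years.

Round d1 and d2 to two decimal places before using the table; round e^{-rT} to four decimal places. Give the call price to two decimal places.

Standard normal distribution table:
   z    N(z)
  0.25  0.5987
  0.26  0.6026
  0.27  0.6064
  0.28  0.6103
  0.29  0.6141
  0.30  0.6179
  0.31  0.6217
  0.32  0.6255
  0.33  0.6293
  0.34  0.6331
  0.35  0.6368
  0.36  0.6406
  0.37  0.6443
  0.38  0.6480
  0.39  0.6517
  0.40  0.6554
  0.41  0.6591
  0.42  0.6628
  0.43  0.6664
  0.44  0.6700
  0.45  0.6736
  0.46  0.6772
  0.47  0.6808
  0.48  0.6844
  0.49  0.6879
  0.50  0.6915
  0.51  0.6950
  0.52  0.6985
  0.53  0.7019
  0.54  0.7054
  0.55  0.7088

T = 0.25;  σ√T = 0.2050
ln(S/K) + (r + σ²/2)T = ln(415/390) + (0.08 + 0.41²/2)·0.25 = 0.0621 + 0.0410 = 0.1031
d₁ = 0.1031 / 0.2050 = 0.5031 ≈ 0.50
d₂ = d₁ − σ√T = 0.5031 − 0.2050 = 0.2981 ≈ 0.30
exp(−rT) = exp(−0.08·0.25) = 0.9802
C = 415·N(0.50) − 390·0.9802·N(0.30) = 415·0.6915 − 390·0.9802·0.6179 = 286.9725 − 236.2096 = 50.7629

50.76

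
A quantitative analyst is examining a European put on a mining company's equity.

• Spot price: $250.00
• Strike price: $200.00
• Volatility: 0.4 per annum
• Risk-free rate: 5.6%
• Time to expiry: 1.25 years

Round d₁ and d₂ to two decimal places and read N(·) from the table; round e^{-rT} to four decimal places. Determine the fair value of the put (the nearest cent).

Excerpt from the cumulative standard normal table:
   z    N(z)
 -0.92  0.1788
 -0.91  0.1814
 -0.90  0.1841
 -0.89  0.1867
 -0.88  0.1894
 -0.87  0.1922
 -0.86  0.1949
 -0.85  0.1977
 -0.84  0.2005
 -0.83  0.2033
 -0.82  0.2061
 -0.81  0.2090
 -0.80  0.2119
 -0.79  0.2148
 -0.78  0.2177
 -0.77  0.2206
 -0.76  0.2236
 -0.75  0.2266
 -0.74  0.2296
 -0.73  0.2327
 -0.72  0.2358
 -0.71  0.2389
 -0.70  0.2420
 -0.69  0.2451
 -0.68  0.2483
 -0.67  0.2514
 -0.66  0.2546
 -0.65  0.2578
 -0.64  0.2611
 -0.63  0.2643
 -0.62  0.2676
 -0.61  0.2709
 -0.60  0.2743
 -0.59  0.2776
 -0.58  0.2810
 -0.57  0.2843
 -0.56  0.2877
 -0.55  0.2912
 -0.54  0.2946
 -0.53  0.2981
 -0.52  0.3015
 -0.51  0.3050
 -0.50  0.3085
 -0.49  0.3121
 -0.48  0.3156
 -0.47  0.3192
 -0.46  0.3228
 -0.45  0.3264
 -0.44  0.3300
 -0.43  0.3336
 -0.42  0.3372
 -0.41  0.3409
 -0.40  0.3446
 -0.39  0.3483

T = 1.25;  σ√T = 0.4472
d₁ = [ln(250/200) + (0.056 + 0.4²/2)·1.25] / 0.4472 = [0.2231 + 0.1700] / 0.4472 = 0.8791 ⇒ 0.88
d₂ = d₁ − σ√T = 0.8791 − 0.4472 = 0.4319 ⇒ 0.43
e^(−rT) = e^(−0.056·1.25) = 0.9324
N(−d₂) = N(-0.43) = 0.3336;  N(−d₁) = N(-0.88) = 0.1894
P = 200·0.9324·0.3336 − 250·0.1894 = 62.2097 − 47.3500 = 14.8597

$14.86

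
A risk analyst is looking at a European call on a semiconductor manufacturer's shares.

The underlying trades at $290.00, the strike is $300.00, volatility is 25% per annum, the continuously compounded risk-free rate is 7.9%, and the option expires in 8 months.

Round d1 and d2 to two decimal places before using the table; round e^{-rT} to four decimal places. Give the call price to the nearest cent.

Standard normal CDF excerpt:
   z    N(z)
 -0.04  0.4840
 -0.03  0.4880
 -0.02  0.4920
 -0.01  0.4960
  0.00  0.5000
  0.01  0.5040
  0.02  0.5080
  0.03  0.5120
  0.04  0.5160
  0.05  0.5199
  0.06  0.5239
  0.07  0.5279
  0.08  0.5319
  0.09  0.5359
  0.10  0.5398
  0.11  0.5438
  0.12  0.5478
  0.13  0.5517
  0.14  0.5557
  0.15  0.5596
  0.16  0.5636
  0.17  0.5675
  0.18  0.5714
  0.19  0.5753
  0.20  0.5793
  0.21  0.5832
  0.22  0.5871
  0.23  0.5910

T = 0.6667;  σ√T = 0.2041
d₁ = [ln(290/300) + (0.079 + ½·0.25²)·0.6667] / (σ√T) = (-0.0339 + 0.0735) / 0.2041 = 0.1940 which rounds to 0.19
d₂ = 0.1940 − 0.2041 = -0.0101 which rounds to -0.01
e^(−rT) = e^(−0.079·0.6667) = 0.9487
N(d₁) = N(0.19) = 0.5753;  N(d₂) = N(-0.01) = 0.4960
C = 290·0.5753 − 300·0.9487·0.4960 = 166.8370 − 141.1666 = 25.6704

$25.67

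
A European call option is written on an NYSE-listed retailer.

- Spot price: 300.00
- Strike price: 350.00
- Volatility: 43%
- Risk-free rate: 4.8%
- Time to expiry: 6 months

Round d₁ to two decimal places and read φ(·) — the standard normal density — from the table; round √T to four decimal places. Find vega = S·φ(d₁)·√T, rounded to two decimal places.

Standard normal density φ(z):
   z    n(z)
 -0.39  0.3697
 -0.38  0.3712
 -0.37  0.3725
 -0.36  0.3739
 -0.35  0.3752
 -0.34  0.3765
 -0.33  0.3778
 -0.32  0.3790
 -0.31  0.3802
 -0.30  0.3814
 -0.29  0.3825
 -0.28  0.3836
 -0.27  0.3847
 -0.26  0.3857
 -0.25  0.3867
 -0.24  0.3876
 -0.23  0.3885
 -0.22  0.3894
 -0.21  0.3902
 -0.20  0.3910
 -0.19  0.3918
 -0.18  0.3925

81.37

σ√T = 0.43 × 0.7071 = 0.3041
d₁ = [ln(300/350) + (0.048 + ½·0.43²)·0.5] / (σ√T) = (-0.1542 + 0.0702) / 0.3041 = -0.2760 → -0.28
√T = √0.5 = 0.7071
φ(d₁) = φ(-0.28) = 0.3836
vega = S·φ(d₁)·√T = 300·0.3836·0.7071 = 81.3731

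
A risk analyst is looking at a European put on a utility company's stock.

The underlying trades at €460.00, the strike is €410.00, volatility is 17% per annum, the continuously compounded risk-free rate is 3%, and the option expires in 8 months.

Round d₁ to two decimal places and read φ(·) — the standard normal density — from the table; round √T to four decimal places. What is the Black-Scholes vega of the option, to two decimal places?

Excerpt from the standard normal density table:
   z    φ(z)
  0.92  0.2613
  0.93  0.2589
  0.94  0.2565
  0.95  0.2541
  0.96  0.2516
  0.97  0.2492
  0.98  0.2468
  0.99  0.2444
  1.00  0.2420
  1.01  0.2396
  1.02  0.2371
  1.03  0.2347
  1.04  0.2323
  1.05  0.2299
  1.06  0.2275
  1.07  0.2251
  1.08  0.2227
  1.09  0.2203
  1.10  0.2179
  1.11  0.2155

σ√T = 0.17·√0.6667 = 0.1388
d₁ = [ln(460/410) + (0.03 + 0.17²/2)·0.6667] / 0.1388 = [0.1151 + 0.0296] / 0.1388 = 1.0425 which rounds to 1.04
√T = √0.6667 = 0.8165
φ(d₁) = φ(1.04) = 0.2323
vega = S·φ(d₁)·√T = 460·0.2323·0.8165 = 87.2496
(Call and put vega coincide under Black-Scholes.)

87.25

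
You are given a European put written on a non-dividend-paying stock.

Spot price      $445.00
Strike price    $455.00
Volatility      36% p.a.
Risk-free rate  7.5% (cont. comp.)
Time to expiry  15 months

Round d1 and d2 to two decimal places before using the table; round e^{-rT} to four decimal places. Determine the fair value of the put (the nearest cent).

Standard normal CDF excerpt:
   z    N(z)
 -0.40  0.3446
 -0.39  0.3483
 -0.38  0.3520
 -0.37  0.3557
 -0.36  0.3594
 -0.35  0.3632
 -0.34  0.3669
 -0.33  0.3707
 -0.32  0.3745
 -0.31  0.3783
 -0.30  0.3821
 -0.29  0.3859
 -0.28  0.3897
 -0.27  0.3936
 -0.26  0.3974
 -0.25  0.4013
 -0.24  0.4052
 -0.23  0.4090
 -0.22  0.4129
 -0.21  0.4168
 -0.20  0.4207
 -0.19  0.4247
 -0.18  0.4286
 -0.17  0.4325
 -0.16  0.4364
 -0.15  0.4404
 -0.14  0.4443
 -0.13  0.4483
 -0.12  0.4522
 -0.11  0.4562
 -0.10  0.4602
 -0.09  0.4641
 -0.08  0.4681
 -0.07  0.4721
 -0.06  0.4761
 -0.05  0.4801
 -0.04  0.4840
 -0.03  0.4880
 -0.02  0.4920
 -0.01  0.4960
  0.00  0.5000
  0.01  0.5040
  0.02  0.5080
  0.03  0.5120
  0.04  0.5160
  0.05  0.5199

σ√T = 0.36·√1.25 = 0.4025
ln(S/K) + (r + σ²/2)T = ln(445/455) + (0.075 + 0.36²/2)·1.25 = -0.0222 + 0.1747 = 0.1525
d₁ = 0.1525 / 0.4025 = 0.3790 ⇒ 0.38
d₂ = d₁ − σ√T = 0.3790 − 0.4025 = -0.0235 ⇒ -0.02
exp(−rT) = exp(−0.075·1.25) = 0.9105
N(−d₂) = N(0.02) = 0.5080;  N(−d₁) = N(-0.38) = 0.3520
P = 455·0.9105·0.5080 − 445·0.3520 = 210.4530 − 156.6400 = 53.8130

$53.81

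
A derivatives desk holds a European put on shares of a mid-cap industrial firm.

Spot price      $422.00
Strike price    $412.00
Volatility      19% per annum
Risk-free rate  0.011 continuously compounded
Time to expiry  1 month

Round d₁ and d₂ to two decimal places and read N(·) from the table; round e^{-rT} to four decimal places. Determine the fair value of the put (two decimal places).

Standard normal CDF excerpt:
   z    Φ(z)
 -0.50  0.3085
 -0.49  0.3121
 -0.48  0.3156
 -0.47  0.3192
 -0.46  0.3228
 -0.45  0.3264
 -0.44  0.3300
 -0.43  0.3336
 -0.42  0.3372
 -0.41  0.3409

T = 0.08333;  σ√T = 0.0548
d₁ = [ln(422/412) + (0.011 + 0.19²/2)·0.08333] / 0.0548 = [0.0240 + 0.0024] / 0.0548 = 0.4814 ≈ 0.48
d₂ = d₁ − σ√T = 0.4814 − 0.0548 = 0.4265 ≈ 0.43
exp(−rT) = exp(−0.011·0.08333) = 0.9991
N(−d₂) = N(-0.43) = 0.3336;  N(−d₁) = N(-0.48) = 0.3156
P = 412·0.9991·0.3336 − 422·0.3156 = 137.3195 − 133.1832 = 4.1363

$4.14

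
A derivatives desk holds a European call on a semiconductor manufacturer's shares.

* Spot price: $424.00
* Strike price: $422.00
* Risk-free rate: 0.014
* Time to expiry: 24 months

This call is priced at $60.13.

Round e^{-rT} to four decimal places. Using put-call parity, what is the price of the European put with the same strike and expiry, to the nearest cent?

e^(−rT) = e^(−0.014·2) = 0.9724
Put-call parity: C − P = S − K·e^(−rT) = 424 − 422·0.9724 = 424 − 410.3528 = 13.6472
P = C − (C − P) = 60.13 − (13.6472) = 46.4828

$46.48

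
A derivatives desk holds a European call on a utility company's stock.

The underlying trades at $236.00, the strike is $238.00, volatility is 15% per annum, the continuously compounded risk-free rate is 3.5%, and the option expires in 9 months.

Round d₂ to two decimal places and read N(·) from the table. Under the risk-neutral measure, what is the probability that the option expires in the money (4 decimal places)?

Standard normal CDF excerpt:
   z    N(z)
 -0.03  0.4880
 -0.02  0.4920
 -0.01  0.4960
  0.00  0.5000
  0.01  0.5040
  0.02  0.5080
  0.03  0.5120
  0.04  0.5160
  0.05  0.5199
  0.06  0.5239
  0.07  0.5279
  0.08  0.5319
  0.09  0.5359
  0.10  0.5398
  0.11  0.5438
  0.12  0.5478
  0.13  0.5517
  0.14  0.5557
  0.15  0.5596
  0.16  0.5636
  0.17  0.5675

0.5279

T = 0.75;  σ√T = 0.1299
d₁ = [ln(236/238) + (0.035 + 0.15²/2)·0.75] / 0.1299 = [-0.0084 + 0.0347] / 0.1299 = 0.2021 ⇒ 0.20
d₂ = d₁ − σ√T = 0.2021 − 0.1299 = 0.0722 ⇒ 0.07
Pr(exercise) under Q = N(d₂) = 0.5279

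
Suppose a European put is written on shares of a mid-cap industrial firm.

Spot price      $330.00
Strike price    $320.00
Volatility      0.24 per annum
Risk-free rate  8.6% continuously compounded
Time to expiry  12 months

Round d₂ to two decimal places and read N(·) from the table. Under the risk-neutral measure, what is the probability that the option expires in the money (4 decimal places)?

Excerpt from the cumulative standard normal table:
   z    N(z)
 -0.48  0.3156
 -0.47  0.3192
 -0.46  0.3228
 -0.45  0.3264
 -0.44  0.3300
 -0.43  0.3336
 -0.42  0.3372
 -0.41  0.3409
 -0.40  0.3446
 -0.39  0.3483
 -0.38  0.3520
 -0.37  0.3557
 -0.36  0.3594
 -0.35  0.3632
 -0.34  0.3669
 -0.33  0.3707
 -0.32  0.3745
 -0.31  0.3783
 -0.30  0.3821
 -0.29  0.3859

σ√T = 0.24·√1 = 0.2400
ln(S/K) + (r + σ²/2)T = ln(330/320) + (0.086 + 0.24²/2)·1 = 0.0308 + 0.1148 = 0.1456
d₁ = 0.1456 / 0.2400 = 0.6065 ⇒ 0.61
d₂ = d₁ − σ√T = 0.6065 − 0.2400 = 0.3665 ⇒ 0.37
Risk-neutral Pr[S_T < K] = N(−d₂) = N(-0.37) = 0.3557

0.3557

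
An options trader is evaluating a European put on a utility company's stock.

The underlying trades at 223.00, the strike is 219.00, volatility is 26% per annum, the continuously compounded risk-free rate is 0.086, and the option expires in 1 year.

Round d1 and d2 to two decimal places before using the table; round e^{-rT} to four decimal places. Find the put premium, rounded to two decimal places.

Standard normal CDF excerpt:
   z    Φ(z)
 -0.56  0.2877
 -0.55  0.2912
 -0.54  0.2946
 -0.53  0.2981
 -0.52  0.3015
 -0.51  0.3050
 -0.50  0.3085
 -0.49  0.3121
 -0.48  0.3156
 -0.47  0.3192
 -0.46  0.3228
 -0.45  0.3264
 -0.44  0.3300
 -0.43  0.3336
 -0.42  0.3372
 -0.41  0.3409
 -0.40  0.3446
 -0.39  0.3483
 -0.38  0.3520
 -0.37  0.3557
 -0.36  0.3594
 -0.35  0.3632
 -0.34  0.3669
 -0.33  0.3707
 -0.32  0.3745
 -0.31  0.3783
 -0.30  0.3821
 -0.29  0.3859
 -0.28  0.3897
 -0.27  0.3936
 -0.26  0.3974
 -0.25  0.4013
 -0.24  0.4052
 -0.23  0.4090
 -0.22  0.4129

σ√T = 0.26 × 1.0000 = 0.2600
d₁ = [ln(223/219) + (0.086 + 0.26²/2)·1] / 0.2600 = [0.0181 + 0.1198] / 0.2600 = 0.5304 ⇒ 0.53
d₂ = d₁ − σ√T = 0.5304 − 0.2600 = 0.2704 ⇒ 0.27
e^(−rT) = e^(−0.086·1) = 0.9176
P = 219·0.9176·N(-0.27) − 223·N(-0.53) = 219·0.9176·0.3936 − 223·0.2981 = 79.0957 − 66.4763 = 12.6194

12.62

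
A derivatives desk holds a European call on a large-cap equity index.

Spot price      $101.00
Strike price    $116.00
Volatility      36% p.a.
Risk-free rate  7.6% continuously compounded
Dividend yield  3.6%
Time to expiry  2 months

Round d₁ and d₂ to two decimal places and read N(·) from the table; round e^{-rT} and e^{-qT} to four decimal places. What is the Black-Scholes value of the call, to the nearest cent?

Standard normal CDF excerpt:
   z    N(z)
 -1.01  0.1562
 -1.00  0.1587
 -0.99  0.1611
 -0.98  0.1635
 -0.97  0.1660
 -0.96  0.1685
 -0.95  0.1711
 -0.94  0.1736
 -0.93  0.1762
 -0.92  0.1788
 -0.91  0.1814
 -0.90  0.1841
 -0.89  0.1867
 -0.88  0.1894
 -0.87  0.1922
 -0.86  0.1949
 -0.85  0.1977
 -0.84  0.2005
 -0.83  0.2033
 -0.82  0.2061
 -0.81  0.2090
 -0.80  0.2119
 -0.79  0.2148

σ√T = 0.36·√0.1667 = 0.1470
d₁ = [ln(101/116) + (0.076 − 0.036 + ½·0.36²)·0.1667] / (σ√T) = (-0.1385 + 0.0175) / 0.1470 = -0.8233 → -0.82
d₂ = -0.8233 − 0.1470 = -0.9703 → -0.97
e^(−qT) = e^(−0.036·0.1667) = 0.9940;  e^(−rT) = e^(−0.076·0.1667) = 0.9874
N(d₁) = N(-0.82) = 0.2061;  N(d₂) = N(-0.97) = 0.1660
C = 101·0.9940·0.2061 − 116·0.9874·0.1660 = 20.6912 − 19.0134 = 1.6778

$1.68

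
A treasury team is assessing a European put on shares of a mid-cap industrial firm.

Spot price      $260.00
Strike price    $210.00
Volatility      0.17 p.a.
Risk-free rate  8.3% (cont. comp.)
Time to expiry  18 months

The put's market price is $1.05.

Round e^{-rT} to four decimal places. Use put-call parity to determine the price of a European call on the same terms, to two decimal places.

exp(−rT) = exp(−0.083·1.5) = 0.8829
Put-call parity: C − P = S − K·e^(−rT) = 260 − 210·0.8829 = 260 − 185.4090 = 74.5910
C = P + (C − P) = 1.05 + (74.5910) = 75.6410

$75.64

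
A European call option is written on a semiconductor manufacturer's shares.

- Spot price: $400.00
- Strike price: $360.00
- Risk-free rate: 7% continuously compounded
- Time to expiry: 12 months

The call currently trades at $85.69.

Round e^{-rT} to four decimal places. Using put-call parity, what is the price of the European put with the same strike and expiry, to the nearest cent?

e^(−rT) = e^(−0.07·1) = 0.9324
Put-call parity: C − P = S − K·e^(−rT) = 400 − 360·0.9324 = 400 − 335.6640 = 64.3360
P = C − (C − P) = 85.69 − (64.3360) = 21.3540

$21.35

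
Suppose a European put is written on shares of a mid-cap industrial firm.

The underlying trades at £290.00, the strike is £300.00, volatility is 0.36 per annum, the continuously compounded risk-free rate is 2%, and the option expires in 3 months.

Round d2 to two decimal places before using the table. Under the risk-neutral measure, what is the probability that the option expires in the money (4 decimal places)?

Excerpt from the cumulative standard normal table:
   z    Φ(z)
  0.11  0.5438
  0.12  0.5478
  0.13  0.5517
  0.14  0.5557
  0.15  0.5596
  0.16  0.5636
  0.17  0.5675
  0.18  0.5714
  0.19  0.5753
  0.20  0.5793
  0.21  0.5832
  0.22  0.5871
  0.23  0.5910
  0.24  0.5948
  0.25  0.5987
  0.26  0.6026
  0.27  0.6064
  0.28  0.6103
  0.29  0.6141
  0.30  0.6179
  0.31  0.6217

0.5987

σ√T = 0.36·√0.25 = 0.1800
d₁ = [ln(290/300) + (0.02 + 0.36²/2)·0.25] / 0.1800 = [-0.0339 + 0.0212] / 0.1800 = -0.0706 ≈ -0.07
d₂ = d₁ − σ√T = -0.0706 − 0.1800 = -0.2506 ≈ -0.25
Risk-neutral Pr[S_T < K] = N(−d₂) = N(0.25) = 0.5987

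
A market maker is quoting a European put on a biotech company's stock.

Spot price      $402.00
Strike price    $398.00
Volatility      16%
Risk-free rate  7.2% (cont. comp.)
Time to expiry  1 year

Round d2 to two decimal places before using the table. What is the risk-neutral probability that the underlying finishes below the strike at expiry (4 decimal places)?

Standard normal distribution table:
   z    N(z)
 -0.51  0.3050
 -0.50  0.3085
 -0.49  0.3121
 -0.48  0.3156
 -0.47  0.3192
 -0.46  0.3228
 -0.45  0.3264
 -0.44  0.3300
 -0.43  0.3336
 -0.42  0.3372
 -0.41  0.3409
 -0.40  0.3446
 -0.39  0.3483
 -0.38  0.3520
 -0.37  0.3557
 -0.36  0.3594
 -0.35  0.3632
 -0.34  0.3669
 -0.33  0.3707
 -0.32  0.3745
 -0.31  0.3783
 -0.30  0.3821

σ√T = 0.16 × 1.0000 = 0.1600
ln(S/K) + (r + σ²/2)T = ln(402/398) + (0.072 + 0.16²/2)·1 = 0.0100 + 0.0848 = 0.0948
d₁ = 0.0948 / 0.1600 = 0.5925 ⇒ 0.59
d₂ = d₁ − σ√T = 0.5925 − 0.1600 = 0.4325 ⇒ 0.43
Risk-neutral Pr[S_T < K] = N(−d₂) = N(-0.43) = 0.3336

0.3336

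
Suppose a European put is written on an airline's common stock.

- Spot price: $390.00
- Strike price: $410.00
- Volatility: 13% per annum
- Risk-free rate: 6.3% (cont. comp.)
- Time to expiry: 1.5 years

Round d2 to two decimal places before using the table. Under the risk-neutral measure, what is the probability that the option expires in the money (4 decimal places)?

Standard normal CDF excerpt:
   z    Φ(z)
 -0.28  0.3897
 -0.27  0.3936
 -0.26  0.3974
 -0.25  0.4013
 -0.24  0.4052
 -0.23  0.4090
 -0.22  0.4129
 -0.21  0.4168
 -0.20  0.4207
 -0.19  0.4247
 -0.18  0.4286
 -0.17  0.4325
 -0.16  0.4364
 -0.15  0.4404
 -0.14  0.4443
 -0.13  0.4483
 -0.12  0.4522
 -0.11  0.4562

0.4207

T = 1.5;  σ√T = 0.1592
ln(S/K) + (r + σ²/2)T = ln(390/410) + (0.063 + 0.13²/2)·1.5 = -0.0500 + 0.1072 = 0.0572
d₁ = 0.0572 / 0.1592 = 0.3590 ≈ 0.36
d₂ = d₁ − σ√T = 0.3590 − 0.1592 = 0.1998 ≈ 0.20
Pr(exercise) under Q = N(−d₂) = N(-0.20) = 0.4207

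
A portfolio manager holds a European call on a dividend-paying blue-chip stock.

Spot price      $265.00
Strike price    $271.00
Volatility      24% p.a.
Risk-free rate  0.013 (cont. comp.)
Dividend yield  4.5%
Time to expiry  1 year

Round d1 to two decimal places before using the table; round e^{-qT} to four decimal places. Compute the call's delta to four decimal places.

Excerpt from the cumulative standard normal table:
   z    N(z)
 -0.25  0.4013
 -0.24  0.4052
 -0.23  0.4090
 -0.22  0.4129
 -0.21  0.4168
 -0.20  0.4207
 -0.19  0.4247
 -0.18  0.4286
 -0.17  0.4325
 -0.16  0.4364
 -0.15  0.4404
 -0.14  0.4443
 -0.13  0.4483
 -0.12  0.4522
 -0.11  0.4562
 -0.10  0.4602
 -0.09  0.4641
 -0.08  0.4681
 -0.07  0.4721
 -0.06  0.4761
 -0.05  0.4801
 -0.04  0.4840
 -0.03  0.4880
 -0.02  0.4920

T = 1;  σ√T = 0.2400
d₁ = [ln(265/271) + (0.013 − 0.045 + 0.24²/2)·1] / 0.2400 = [-0.0224 − 0.0032] / 0.2400 = -0.1066 which rounds to -0.11
N(d₁) = N(-0.11) = 0.4562
Δ_call = exp(−qT)·N(d₁) = 0.9560·0.4562 = 0.4361

0.4361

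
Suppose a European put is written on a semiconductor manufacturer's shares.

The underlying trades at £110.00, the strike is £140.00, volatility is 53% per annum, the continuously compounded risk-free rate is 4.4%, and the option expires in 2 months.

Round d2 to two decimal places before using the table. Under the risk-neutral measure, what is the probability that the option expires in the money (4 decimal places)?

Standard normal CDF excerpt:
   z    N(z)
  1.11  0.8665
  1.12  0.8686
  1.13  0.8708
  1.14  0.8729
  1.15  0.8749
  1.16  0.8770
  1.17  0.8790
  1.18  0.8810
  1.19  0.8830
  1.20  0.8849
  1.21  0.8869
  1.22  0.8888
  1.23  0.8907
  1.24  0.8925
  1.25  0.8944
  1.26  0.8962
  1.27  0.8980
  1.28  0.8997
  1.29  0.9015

0.8830

T = 0.1667;  σ√T = 0.2164
d₁ = [ln(110/140) + (0.044 + 0.53²/2)·0.1667] / 0.2164 = [-0.2412 + 0.0307] / 0.2164 = -0.9725 ≈ -0.97
d₂ = d₁ − σ√T = -0.9725 − 0.2164 = -1.1889 ≈ -1.19
Pr(exercise) under Q = N(−d₂) = N(1.19) = 0.8830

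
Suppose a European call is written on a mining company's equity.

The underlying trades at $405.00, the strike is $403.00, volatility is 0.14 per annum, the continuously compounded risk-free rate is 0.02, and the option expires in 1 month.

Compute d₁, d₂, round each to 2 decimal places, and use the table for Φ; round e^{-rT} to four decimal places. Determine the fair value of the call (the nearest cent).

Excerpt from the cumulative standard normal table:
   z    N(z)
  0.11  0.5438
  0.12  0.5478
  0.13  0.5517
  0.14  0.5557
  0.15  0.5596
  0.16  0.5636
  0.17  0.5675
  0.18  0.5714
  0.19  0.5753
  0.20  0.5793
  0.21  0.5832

σ√T = 0.14 × 0.2887 = 0.0404
d₁ = [ln(405/403) + (0.02 + ½·0.14²)·0.08333] / (σ√T) = (0.0050 + 0.0025) / 0.0404 = 0.1839 which rounds to 0.18
d₂ = 0.1839 − 0.0404 = 0.1435 which rounds to 0.14
exp(−rT) = exp(−0.02·0.08333) = 0.9983
N(d₁) = N(0.18) = 0.5714;  N(d₂) = N(0.14) = 0.5557
C = 405·0.5714 − 403·0.9983·0.5557 = 231.4170 − 223.5664 = 7.8506

$7.85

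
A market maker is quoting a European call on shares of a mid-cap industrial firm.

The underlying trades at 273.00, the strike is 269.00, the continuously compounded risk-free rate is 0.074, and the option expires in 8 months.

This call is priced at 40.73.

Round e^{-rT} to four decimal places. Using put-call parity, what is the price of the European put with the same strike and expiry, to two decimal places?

23.79

exp(−rT) = exp(−0.074·0.6667) = 0.9519
Put-call parity: C − P = S − K·e^(−rT) = 273 − 269·0.9519 = 273 − 256.0611 = 16.9389
P = C − (C − P) = 40.73 − (16.9389) = 23.7911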